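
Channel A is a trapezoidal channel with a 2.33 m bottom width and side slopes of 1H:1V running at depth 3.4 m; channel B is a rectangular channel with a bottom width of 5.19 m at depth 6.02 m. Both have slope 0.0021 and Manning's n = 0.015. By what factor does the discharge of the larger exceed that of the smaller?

Channel A: With bottom width b = 2.33 m and side slope z = 1: A = (b + zy)y = (2.33 + 1×3.4)×3.4 = 19.48 m²; P = b + 2y√(1+z²) = 2.33 + 2×3.4×1.414 = 11.95 m. Hydraulic radius R = A/P = 19.48/11.95 = 1.631 m. Q_A = (1/0.015)·19.48·1.631^(2/3)·√0.0021 = 82.46 m³/s.
Channel B: Flow area A = b·y = 5.19 × 6.02 = 31.24 m². Wetted perimeter P = b + 2y = 5.19 + 2×6.02 = 17.23 m. Hydraulic radius R = A/P = 31.24/17.23 = 1.813 m. Q_B = (1/0.015)·31.24·1.813^(2/3)·√0.0021 = 141.9 m³/s.
The larger discharge is 141.9 m³/s and the smaller is 82.46 m³/s; the ratio is 1.72.

1.72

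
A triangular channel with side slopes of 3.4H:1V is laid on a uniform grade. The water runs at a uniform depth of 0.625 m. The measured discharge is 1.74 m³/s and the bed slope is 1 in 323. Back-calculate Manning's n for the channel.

For a triangular section with side slope z = 3.4: A = zy² = 3.4×0.625² = 1.328 m²; P = 2y√(1+z²) = 2×0.625×3.544 = 4.43 m.
Hydraulic radius R = A/P = 1.328/4.43 = 0.2998 m.
Rearranging Manning's equation: n = (1/Q) A R^(2/3) S^(1/2) = (1/1.74) × 1.328 × 0.2998^(2/3) × √0.003096 = 0.019.

n = 0.019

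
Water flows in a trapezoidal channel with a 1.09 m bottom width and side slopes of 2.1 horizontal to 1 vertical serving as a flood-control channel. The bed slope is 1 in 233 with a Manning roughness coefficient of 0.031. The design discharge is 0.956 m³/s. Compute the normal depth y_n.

Manning's equation rearranged: A R^(2/3) = nQ / (1·√S) = 0.031 × 0.956 / (√0.004292) = 0.4524.
Try y = 0.403 m: A R^(2/3) = 0.3205 — short.
Try y = 0.586 m: A R^(2/3) = 0.6835 — over.
Try y = 0.479 m: A R^(2/3) = 0.4525 — matches.

y_n = 0.479 m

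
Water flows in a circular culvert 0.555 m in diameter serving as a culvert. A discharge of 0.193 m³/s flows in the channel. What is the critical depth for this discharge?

At critical depth, Q² T / (g A³) = 1, i.e. A³/T = Q²/g = 0.193²/9.81 = 0.003797.
Try y = 0.333 m: A³/T = 0.006402 — too large.
Try y = 0.29 m: A³/T = 0.003773 — close enough.

y_c = 0.29 m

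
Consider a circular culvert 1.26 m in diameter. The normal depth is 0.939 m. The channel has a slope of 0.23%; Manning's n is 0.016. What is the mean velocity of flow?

V = 1.57 m/s

For a circular section of diameter D = 1.26 m at depth y = 0.939 m, the central angle is θ = 2 arccos(1 − 2y/D) = 4.167 rad. Then A = (D²/8)(θ − sin θ) = 0.9966 m² and P = Dθ/2 = 2.625 m.
Hydraulic radius R = A/P = 0.9966/2.625 = 0.3796 m.
From Manning's equation, V = (1/n) R^(2/3) S^(1/2) = (1/0.016) × 0.3796^(2/3) × 0.0023^(1/2) = 1.57 m/s.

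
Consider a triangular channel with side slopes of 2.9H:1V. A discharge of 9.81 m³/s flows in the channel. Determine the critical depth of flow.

y_c = 1.18 m

At critical depth, Q² T / (g A³) = 1, i.e. A³/T = Q²/g = 9.81²/9.81 = 9.81.
Try y = 1.28 m: A³/T = 14.45 — over.
Try y = 0.91 m: A³/T = 2.624 — short.
Try y = 1.18 m: A³/T = 9.62 — matches.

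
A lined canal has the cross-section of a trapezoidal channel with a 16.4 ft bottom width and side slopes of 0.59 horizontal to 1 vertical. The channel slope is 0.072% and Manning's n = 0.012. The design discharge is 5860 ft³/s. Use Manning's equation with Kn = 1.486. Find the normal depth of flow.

y_n = 16.8 ft

Manning's equation rearranged: A R^(2/3) = nQ / (1.486·√S) = 0.012 × 5860 / (1.486 × √0.00072) = 1764.
Trying y = 21.1 ft: A R^(2/3) = 2693 — too large.
Trying y = 11.9 ft: A R^(2/3) = 953.7 — too small.
Trying y = 16.8 ft: A R^(2/3) = 1765 — matches.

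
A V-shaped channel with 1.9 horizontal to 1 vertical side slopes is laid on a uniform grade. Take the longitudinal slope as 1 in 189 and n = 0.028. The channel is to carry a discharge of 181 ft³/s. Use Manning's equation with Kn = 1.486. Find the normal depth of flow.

y_n = 4.08 ft

Manning's equation rearranged: A R^(2/3) = nQ / (1.486·√S) = 0.028 × 181 / (1.486 × √0.005291) = 46.89.
Trying y = 3.25 ft: A R^(2/3) = 25.57 — too small.
Trying y = 5.02 ft: A R^(2/3) = 81.51 — too large.
Trying y = 4.08 ft: A R^(2/3) = 46.89 — matches.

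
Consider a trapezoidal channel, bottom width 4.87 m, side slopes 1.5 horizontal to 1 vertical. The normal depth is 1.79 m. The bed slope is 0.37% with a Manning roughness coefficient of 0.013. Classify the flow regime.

With bottom width b = 4.87 m and side slope z = 1.5: A = (b + zy)y = (4.87 + 1.5×1.79)×1.79 = 13.52 m²; P = b + 2y√(1+z²) = 4.87 + 2×1.79×1.803 = 11.32 m.
Hydraulic radius R = A/P = 13.52/11.32 = 1.194 m.
V = (1/n) R^(2/3) √S = (1/0.013) × 1.194^(2/3) × √0.0037 = 5.267 m/s. Hydraulic depth D_h = A/T = 13.52/10.24 = 1.321 m.
Froude number Fr = V/√(g·D_h) = 5.267/√(9.81×1.321) = 1.46, which is greater than 1, so the flow is supercritical.

supercritical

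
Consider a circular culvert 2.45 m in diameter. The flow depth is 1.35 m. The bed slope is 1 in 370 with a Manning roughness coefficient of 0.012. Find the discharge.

Q = 8.65 m³/s

For a circular section of diameter D = 2.45 m at depth y = 1.35 m, the central angle is θ = 2 arccos(1 − 2y/D) = 3.346 rad. Then A = (D²/8)(θ − sin θ) = 2.663 m² and P = Dθ/2 = 4.099 m.
Hydraulic radius R = A/P = 2.663/4.099 = 0.6497 m.
Manning's equation: Q = (1/n) A R^(2/3) S^(1/2) = (1/0.012) × 2.663 × 0.6497^(2/3) × 0.002703^(1/2) = 8.65 m³/s.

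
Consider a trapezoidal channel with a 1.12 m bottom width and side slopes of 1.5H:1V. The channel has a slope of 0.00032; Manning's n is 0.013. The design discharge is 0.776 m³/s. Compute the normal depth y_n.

Manning's equation rearranged: A R^(2/3) = nQ / (1·√S) = 0.013 × 0.776 / (√0.00032) = 0.5639.
Trying y = 0.447 m: A R^(2/3) = 0.3531 — too small.
Trying y = 0.57 m: A R^(2/3) = 0.5639 — matches.

y_n = 0.57 m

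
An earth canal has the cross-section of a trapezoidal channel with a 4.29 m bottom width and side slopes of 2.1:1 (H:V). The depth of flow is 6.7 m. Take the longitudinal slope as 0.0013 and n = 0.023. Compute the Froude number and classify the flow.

subcritical

With bottom width b = 4.29 m and side slope z = 2.1: A = (b + zy)y = (4.29 + 2.1×6.7)×6.7 = 123 m²; P = b + 2y√(1+z²) = 4.29 + 2×6.7×2.326 = 35.46 m.
Hydraulic radius R = A/P = 123/35.46 = 3.469 m.
V = (1/n) R^(2/3) √S = (1/0.023) × 3.469^(2/3) × √0.0013 = 3.593 m/s. Hydraulic depth D_h = A/T = 123/32.43 = 3.793 m.
Froude number Fr = V/√(g·D_h) = 3.593/√(9.81×3.793) = 0.589, which is less than 1, so the flow is subcritical.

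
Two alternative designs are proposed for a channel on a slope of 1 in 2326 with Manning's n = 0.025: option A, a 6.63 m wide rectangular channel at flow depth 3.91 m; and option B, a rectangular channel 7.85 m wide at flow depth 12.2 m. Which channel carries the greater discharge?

Channel A: Flow area A = b·y = 6.63 × 3.91 = 25.92 m². Wetted perimeter P = b + 2y = 6.63 + 2×3.91 = 14.45 m. Hydraulic radius R = A/P = 25.92/14.45 = 1.794 m. Q_A = (1/0.025)·25.92·1.794^(2/3)·√0.0004299 = 31.74 m³/s.
Channel B: Flow area A = b·y = 7.85 × 12.2 = 95.77 m². Wetted perimeter P = b + 2y = 7.85 + 2×12.2 = 32.25 m. Hydraulic radius R = A/P = 95.77/32.25 = 2.97 m. Q_B = (1/0.025)·95.77·2.97^(2/3)·√0.0004299 = 164.1 m³/s.
Q_A = 31.74 m³/s vs Q_B = 164.1 m³/s, so channel B carries more.

channel B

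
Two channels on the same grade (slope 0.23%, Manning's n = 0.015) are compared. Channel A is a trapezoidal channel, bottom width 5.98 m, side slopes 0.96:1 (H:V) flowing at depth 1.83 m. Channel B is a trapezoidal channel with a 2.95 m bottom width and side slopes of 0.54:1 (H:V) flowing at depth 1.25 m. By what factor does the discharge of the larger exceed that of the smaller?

4.34

Channel A: With bottom width b = 5.98 m and side slope z = 0.96: A = (b + zy)y = (5.98 + 0.96×1.83)×1.83 = 14.16 m²; P = b + 2y√(1+z²) = 5.98 + 2×1.83×1.386 = 11.05 m. Hydraulic radius R = A/P = 14.16/11.05 = 1.281 m. Q_A = (1/0.015)·14.16·1.281^(2/3)·√0.0023 = 53.39 m³/s.
Channel B: With bottom width b = 2.95 m and side slope z = 0.54: A = (b + zy)y = (2.95 + 0.54×1.25)×1.25 = 4.531 m²; P = b + 2y√(1+z²) = 2.95 + 2×1.25×1.136 = 5.791 m. Hydraulic radius R = A/P = 4.531/5.791 = 0.7824 m. Q_B = (1/0.015)·4.531·0.7824^(2/3)·√0.0023 = 12.3 m³/s.
The larger discharge is 53.39 m³/s and the smaller is 12.3 m³/s; the ratio is 4.34.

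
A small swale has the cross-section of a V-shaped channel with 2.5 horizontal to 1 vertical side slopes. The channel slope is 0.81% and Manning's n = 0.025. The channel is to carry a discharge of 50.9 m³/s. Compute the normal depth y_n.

y_n = 2.32 m

Manning's equation rearranged: A R^(2/3) = nQ / (1·√S) = 0.025 × 50.9 / (√0.0081) = 14.14.
Trying y = 1.7 m: A R^(2/3) = 6.17 — short.
Trying y = 2.91 m: A R^(2/3) = 25.87 — over.
Trying y = 2.32 m: A R^(2/3) = 14.14 — matches.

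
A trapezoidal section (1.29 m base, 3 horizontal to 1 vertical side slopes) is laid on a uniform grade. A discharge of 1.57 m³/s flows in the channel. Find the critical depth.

At critical depth, Q² T / (g A³) = 1, i.e. A³/T = Q²/g = 1.57²/9.81 = 0.2513.
Trying y = 0.451 m: A³/T = 0.4238 — over.
Trying y = 0.393 m: A³/T = 0.2504 — close enough.

y_c = 0.393 m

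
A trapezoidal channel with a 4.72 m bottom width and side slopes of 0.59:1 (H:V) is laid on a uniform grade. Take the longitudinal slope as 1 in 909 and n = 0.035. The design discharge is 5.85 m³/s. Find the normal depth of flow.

Manning's equation rearranged: A R^(2/3) = nQ / (1·√S) = 0.035 × 5.85 / (√0.0011) = 6.173.
At y = 1.48 m: A R^(2/3) = 8.36 — too large.
At y = 1.23 m: A R^(2/3) = 6.17 — ≈ 6.173.

y_n = 1.23 m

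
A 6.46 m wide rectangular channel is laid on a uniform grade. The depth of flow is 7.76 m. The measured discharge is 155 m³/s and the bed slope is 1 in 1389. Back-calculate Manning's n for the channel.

n = 0.015

Flow area A = b·y = 6.46 × 7.76 = 50.13 m². Wetted perimeter P = b + 2y = 6.46 + 2×7.76 = 21.98 m.
Hydraulic radius R = A/P = 50.13/21.98 = 2.281 m.
Rearranging Manning's equation: n = (1/Q) A R^(2/3) S^(1/2) = (1/155) × 50.13 × 2.281^(2/3) × √0.0007199 = 0.015.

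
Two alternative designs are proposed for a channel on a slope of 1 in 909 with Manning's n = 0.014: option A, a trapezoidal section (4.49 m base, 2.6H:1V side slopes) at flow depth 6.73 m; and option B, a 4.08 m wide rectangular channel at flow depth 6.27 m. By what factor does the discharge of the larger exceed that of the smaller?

10

Channel A: With bottom width b = 4.49 m and side slope z = 2.6: A = (b + zy)y = (4.49 + 2.6×6.73)×6.73 = 148 m²; P = b + 2y√(1+z²) = 4.49 + 2×6.73×2.786 = 41.99 m. Hydraulic radius R = A/P = 148/41.99 = 3.525 m. Q_A = (1/0.014)·148·3.525^(2/3)·√0.0011 = 811.9 m³/s.
Channel B: Flow area A = b·y = 4.08 × 6.27 = 25.58 m². Wetted perimeter P = b + 2y = 4.08 + 2×6.27 = 16.62 m. Hydraulic radius R = A/P = 25.58/16.62 = 1.539 m. Q_B = (1/0.014)·25.58·1.539^(2/3)·√0.0011 = 80.79 m³/s.
The larger discharge is 811.9 m³/s and the smaller is 80.79 m³/s; the ratio is 10.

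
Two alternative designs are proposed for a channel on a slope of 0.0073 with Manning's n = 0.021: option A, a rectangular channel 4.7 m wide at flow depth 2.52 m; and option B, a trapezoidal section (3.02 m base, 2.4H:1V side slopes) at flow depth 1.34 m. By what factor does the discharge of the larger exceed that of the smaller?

Channel A: Flow area A = b·y = 4.7 × 2.52 = 11.84 m². Wetted perimeter P = b + 2y = 4.7 + 2×2.52 = 9.74 m. Hydraulic radius R = A/P = 11.84/9.74 = 1.216 m. Q_A = (1/0.021)·11.84·1.216^(2/3)·√0.0073 = 54.9 m³/s.
Channel B: With bottom width b = 3.02 m and side slope z = 2.4: A = (b + zy)y = (3.02 + 2.4×1.34)×1.34 = 8.356 m²; P = b + 2y√(1+z²) = 3.02 + 2×1.34×2.6 = 9.988 m. Hydraulic radius R = A/P = 8.356/9.988 = 0.8366 m. Q_B = (1/0.021)·8.356·0.8366^(2/3)·√0.0073 = 30.19 m³/s.
The larger discharge is 54.9 m³/s and the smaller is 30.19 m³/s; the ratio is 1.82.

1.82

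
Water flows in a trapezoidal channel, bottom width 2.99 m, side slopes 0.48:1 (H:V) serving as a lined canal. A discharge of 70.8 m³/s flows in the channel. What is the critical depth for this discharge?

y_c = 3.22 m

At critical depth, Q² T / (g A³) = 1, i.e. A³/T = Q²/g = 70.8²/9.81 = 511.
Trying y = 4.07 m: A³/T = 1181 — too large.
Trying y = 2.26 m: A³/T = 151.4 — too small.
Trying y = 3.22 m: A³/T = 512.3 — close enough.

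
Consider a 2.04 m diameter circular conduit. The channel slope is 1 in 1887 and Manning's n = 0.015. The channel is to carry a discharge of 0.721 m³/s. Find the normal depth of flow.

y_n = 0.658 m

Manning's equation rearranged: A R^(2/3) = nQ / (1·√S) = 0.015 × 0.721 / (√0.0005299) = 0.4698.
Trying y = 0.526 m: A R^(2/3) = 0.3038 — low.
Trying y = 0.822 m: A R^(2/3) = 0.7126 — high.
Trying y = 0.658 m: A R^(2/3) = 0.4698 — ≈ 0.4698.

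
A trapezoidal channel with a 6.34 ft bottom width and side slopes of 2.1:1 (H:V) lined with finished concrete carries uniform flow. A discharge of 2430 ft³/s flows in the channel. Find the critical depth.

At critical depth, Q² T / (g A³) = 1, i.e. A³/T = Q²/g = 2430²/32.2 = 183400.
Try y = 7.28 ft: A³/T = 105700 — too small.
Try y = 10.4 ft: A³/T = 503200 — too large.
Try y = 8.27 ft: A³/T = 183500 — ≈ 183400.

y_c = 8.27 ft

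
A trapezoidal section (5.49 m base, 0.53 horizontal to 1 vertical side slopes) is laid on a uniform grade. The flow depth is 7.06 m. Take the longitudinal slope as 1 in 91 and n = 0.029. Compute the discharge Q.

Q = 494 m³/s

With bottom width b = 5.49 m and side slope z = 0.53: A = (b + zy)y = (5.49 + 0.53×7.06)×7.06 = 65.18 m²; P = b + 2y√(1+z²) = 5.49 + 2×7.06×1.132 = 21.47 m.
Hydraulic radius R = A/P = 65.18/21.47 = 3.036 m.
Manning's equation: Q = (1/n) A R^(2/3) S^(1/2) = (1/0.029) × 65.18 × 3.036^(2/3) × 0.01099^(1/2) = 494 m³/s.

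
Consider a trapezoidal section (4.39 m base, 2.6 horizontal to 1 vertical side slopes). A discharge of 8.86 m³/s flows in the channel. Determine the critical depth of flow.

y_c = 0.651 m

At critical depth, Q² T / (g A³) = 1, i.e. A³/T = Q²/g = 8.86²/9.81 = 8.002.
At y = 0.521 m: A³/T = 3.776 — short.
At y = 0.79 m: A³/T = 15.52 — over.
At y = 0.651 m: A³/T = 7.985 — ≈ 8.002.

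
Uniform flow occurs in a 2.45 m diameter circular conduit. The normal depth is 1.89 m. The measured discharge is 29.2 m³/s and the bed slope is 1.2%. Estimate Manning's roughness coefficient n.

n = 0.012

For a circular section of diameter D = 2.45 m at depth y = 1.89 m, the central angle is θ = 2 arccos(1 − 2y/D) = 4.289 rad. Then A = (D²/8)(θ − sin θ) = 3.902 m² and P = Dθ/2 = 5.254 m.
Hydraulic radius R = A/P = 3.902/5.254 = 0.7427 m.
Rearranging Manning's equation: n = (1/Q) A R^(2/3) S^(1/2) = (1/29.2) × 3.902 × 0.7427^(2/3) × √0.012 = 0.012.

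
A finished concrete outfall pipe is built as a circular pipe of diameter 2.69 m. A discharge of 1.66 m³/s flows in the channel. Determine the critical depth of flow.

y_c = 0.556 m

At critical depth, Q² T / (g A³) = 1, i.e. A³/T = Q²/g = 1.66²/9.81 = 0.2809.
At y = 0.457 m: A³/T = 0.1298 — short.
At y = 0.66 m: A³/T = 0.5473 — over.
At y = 0.556 m: A³/T = 0.2801 — matches.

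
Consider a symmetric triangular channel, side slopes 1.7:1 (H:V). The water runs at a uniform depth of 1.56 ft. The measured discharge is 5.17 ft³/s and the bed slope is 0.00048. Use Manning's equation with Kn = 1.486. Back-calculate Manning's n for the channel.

For a triangular section with side slope z = 1.7: A = zy² = 1.7×1.56² = 4.137 ft²; P = 2y√(1+z²) = 2×1.56×1.972 = 6.154 ft.
Hydraulic radius R = A/P = 4.137/6.154 = 0.6723 ft.
Rearranging Manning's equation: n = (1.486/Q) A R^(2/3) S^(1/2) = (1.486/5.17) × 4.137 × 0.6723^(2/3) × √0.00048 = 0.02.

n = 0.02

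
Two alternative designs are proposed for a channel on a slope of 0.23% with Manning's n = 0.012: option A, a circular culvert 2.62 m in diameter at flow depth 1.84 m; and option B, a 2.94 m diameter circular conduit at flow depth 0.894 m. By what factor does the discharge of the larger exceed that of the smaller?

3.08

Channel A: For a circular section of diameter D = 2.62 m at depth y = 1.84 m, the central angle is θ = 2 arccos(1 − 2y/D) = 3.975 rad. Then A = (D²/8)(θ − sin θ) = 4.045 m² and P = Dθ/2 = 5.207 m. Hydraulic radius R = A/P = 4.045/5.207 = 0.7769 m. Q_A = (1/0.012)·4.045·0.7769^(2/3)·√0.0023 = 13.66 m³/s.
Channel B: For a circular section of diameter D = 2.94 m at depth y = 0.894 m, the central angle is θ = 2 arccos(1 − 2y/D) = 2.336 rad. Then A = (D²/8)(θ − sin θ) = 1.745 m² and P = Dθ/2 = 3.434 m. Hydraulic radius R = A/P = 1.745/3.434 = 0.5082 m. Q_B = (1/0.012)·1.745·0.5082^(2/3)·√0.0023 = 4.442 m³/s.
The larger discharge is 13.66 m³/s and the smaller is 4.442 m³/s; the ratio is 3.08.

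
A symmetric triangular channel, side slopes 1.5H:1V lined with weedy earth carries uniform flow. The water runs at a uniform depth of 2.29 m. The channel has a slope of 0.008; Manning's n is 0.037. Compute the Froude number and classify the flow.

subcritical

For a triangular section with side slope z = 1.5: A = zy² = 1.5×2.29² = 7.866 m²; P = 2y√(1+z²) = 2×2.29×1.803 = 8.257 m.
Hydraulic radius R = A/P = 7.866/8.257 = 0.9527 m.
V = (1/n) R^(2/3) √S = (1/0.037) × 0.9527^(2/3) × √0.008 = 2.341 m/s. Hydraulic depth D_h = A/T = 7.866/6.87 = 1.145 m.
Froude number Fr = V/√(g·D_h) = 2.341/√(9.81×1.145) = 0.698, which is less than 1, so the flow is subcritical.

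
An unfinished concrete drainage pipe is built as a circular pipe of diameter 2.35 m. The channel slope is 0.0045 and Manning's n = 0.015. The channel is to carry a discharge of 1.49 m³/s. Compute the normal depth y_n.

y_n = 0.525 m

Manning's equation rearranged: A R^(2/3) = nQ / (1·√S) = 0.015 × 1.49 / (√0.0045) = 0.3332.
Trying y = 0.658 m: A R^(2/3) = 0.521 — too large.
Trying y = 0.392 m: A R^(2/3) = 0.184 — too small.
Trying y = 0.525 m: A R^(2/3) = 0.333 — close enough.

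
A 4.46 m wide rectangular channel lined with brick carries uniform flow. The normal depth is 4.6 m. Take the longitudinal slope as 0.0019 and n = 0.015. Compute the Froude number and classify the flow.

subcritical

Flow area A = b·y = 4.46 × 4.6 = 20.52 m². Wetted perimeter P = b + 2y = 4.46 + 2×4.6 = 13.66 m.
Hydraulic radius R = A/P = 20.52/13.66 = 1.502 m.
V = (1/n) R^(2/3) √S = (1/0.015) × 1.502^(2/3) × √0.0019 = 3.811 m/s. Hydraulic depth D_h = A/T = 20.52/4.46 = 4.6 m.
Froude number Fr = V/√(g·D_h) = 3.811/√(9.81×4.6) = 0.567, which is less than 1, so the flow is subcritical.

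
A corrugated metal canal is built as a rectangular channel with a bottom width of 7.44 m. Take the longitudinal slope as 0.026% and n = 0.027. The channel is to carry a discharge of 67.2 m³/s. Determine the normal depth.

Manning's equation rearranged: A R^(2/3) = nQ / (1·√S) = 0.027 × 67.2 / (√0.00026) = 112.5.
At y = 9.01 m: A R^(2/3) = 127.8 — high.
At y = 8.1 m: A R^(2/3) = 112.5 — matches.

y_n = 8.1 m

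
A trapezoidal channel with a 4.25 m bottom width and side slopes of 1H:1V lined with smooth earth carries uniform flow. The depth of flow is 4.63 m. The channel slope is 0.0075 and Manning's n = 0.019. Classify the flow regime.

supercritical

With bottom width b = 4.25 m and side slope z = 1: A = (b + zy)y = (4.25 + 1×4.63)×4.63 = 41.11 m²; P = b + 2y√(1+z²) = 4.25 + 2×4.63×1.414 = 17.35 m.
Hydraulic radius R = A/P = 41.11/17.35 = 2.37 m.
V = (1/n) R^(2/3) √S = (1/0.019) × 2.37^(2/3) × √0.0075 = 8.103 m/s. Hydraulic depth D_h = A/T = 41.11/13.51 = 3.043 m.
Froude number Fr = V/√(g·D_h) = 8.103/√(9.81×3.043) = 1.48, which is greater than 1, so the flow is supercritical.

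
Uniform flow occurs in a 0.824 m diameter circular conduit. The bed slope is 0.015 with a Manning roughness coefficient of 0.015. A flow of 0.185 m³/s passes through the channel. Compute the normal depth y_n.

Manning's equation rearranged: A R^(2/3) = nQ / (1·√S) = 0.015 × 0.185 / (√0.015) = 0.02266.
Trying y = 0.174 m: A R^(2/3) = 0.01818 — low.
Trying y = 0.225 m: A R^(2/3) = 0.03032 — high.
Trying y = 0.194 m: A R^(2/3) = 0.02261 — matches.

y_n = 0.194 m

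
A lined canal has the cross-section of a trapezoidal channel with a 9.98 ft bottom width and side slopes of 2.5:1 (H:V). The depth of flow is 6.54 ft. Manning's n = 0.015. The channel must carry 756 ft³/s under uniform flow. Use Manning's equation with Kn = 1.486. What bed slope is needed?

S = 0.00033

With bottom width b = 9.98 ft and side slope z = 2.5: A = (b + zy)y = (9.98 + 2.5×6.54)×6.54 = 172.2 ft²; P = b + 2y√(1+z²) = 9.98 + 2×6.54×2.693 = 45.2 ft.
Hydraulic radius R = A/P = 172.2/45.2 = 3.81 ft.
From Manning's equation, S = [nQ / (1.486 A R^(2/3))]² = [0.015 × 756 / (1.486 × 172.2 × 3.81^(2/3))]² = 0.00033.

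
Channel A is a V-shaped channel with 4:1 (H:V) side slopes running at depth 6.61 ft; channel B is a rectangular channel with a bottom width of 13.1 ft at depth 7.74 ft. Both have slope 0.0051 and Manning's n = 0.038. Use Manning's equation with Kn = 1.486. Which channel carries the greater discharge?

channel A

Channel A: For a triangular section with side slope z = 4: A = zy² = 4×6.61² = 174.8 ft²; P = 2y√(1+z²) = 2×6.61×4.123 = 54.51 ft. Hydraulic radius R = A/P = 174.8/54.51 = 3.206 ft. Q_A = (1.486/0.038)·174.8·3.206^(2/3)·√0.0051 = 1061 ft³/s.
Channel B: Flow area A = b·y = 13.1 × 7.74 = 101.4 ft². Wetted perimeter P = b + 2y = 13.1 + 2×7.74 = 28.58 ft. Hydraulic radius R = A/P = 101.4/28.58 = 3.548 ft. Q_B = (1.486/0.038)·101.4·3.548^(2/3)·√0.0051 = 658.7 ft³/s.
Q_A = 1061 ft³/s vs Q_B = 658.7 ft³/s, so channel A carries more.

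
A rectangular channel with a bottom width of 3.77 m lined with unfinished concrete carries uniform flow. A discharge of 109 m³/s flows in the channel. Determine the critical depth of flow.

y_c = 4.4 m

For a rectangular channel, critical depth y_c = (q²/g)^(1/3) where q = Q/b = 109/3.77 = 28.91 m²/s.
So y_c = (28.91²/9.81)^(1/3) = 4.4 m.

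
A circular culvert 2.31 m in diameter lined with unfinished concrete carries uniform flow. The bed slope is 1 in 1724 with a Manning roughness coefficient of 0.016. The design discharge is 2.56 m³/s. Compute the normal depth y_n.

y_n = 1.27 m

Manning's equation rearranged: A R^(2/3) = nQ / (1·√S) = 0.016 × 2.56 / (√0.00058) = 1.701.
At y = 1.55 m: A R^(2/3) = 2.299 — over.
At y = 1.27 m: A R^(2/3) = 1.701 — close enough.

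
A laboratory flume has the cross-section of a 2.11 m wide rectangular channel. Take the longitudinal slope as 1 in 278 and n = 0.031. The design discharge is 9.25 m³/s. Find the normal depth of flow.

Manning's equation rearranged: A R^(2/3) = nQ / (1·√S) = 0.031 × 9.25 / (√0.003597) = 4.781.
Try y = 3.07 m: A R^(2/3) = 5.513 — high.
Try y = 2.44 m: A R^(2/3) = 4.199 — low.
Try y = 2.72 m: A R^(2/3) = 4.78 — matches.

y_n = 2.72 m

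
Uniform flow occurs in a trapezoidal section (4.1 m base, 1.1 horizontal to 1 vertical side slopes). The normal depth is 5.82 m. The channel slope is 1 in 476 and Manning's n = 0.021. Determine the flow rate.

With bottom width b = 4.1 m and side slope z = 1.1: A = (b + zy)y = (4.1 + 1.1×5.82)×5.82 = 61.12 m²; P = b + 2y√(1+z²) = 4.1 + 2×5.82×1.487 = 21.4 m.
Hydraulic radius R = A/P = 61.12/21.4 = 2.856 m.
Manning's equation: Q = (1/n) A R^(2/3) S^(1/2) = (1/0.021) × 61.12 × 2.856^(2/3) × 0.002101^(1/2) = 269 m³/s.

Q = 269 m³/s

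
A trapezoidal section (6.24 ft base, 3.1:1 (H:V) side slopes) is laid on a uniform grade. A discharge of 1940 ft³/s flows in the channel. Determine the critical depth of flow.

y_c = 6.61 ft

At critical depth, Q² T / (g A³) = 1, i.e. A³/T = Q²/g = 1940²/32.2 = 116900.
Trying y = 5.42 ft: A³/T = 48890 — short.
Trying y = 6.61 ft: A³/T = 116800 — ≈ 116900.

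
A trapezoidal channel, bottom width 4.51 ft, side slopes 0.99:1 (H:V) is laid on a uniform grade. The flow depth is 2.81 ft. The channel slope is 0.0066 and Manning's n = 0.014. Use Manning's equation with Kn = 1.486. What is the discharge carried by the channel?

With bottom width b = 4.51 ft and side slope z = 0.99: A = (b + zy)y = (4.51 + 0.99×2.81)×2.81 = 20.49 ft²; P = b + 2y√(1+z²) = 4.51 + 2×2.81×1.407 = 12.42 ft.
Hydraulic radius R = A/P = 20.49/12.42 = 1.65 ft.
Manning's equation: Q = (1.486/n) A R^(2/3) S^(1/2) = (1.486/0.014) × 20.49 × 1.65^(2/3) × 0.0066^(1/2) = 247 ft³/s.

Q = 247 ft³/s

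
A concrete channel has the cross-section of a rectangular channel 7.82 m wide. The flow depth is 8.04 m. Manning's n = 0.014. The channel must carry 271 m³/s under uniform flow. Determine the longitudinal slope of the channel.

Flow area A = b·y = 7.82 × 8.04 = 62.87 m². Wetted perimeter P = b + 2y = 7.82 + 2×8.04 = 23.9 m.
Hydraulic radius R = A/P = 62.87/23.9 = 2.631 m.
From Manning's equation, S = [nQ / (1 A R^(2/3))]² = [0.014 × 271 / (1 × 62.87 × 2.631^(2/3))]² = 0.001.

S = 0.001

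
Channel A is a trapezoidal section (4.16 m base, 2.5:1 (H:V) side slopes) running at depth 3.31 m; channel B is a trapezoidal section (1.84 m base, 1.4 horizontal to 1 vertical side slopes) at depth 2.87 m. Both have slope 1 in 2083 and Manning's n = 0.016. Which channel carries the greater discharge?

Channel A: With bottom width b = 4.16 m and side slope z = 2.5: A = (b + zy)y = (4.16 + 2.5×3.31)×3.31 = 41.16 m²; P = b + 2y√(1+z²) = 4.16 + 2×3.31×2.693 = 21.98 m. Hydraulic radius R = A/P = 41.16/21.98 = 1.872 m. Q_A = (1/0.016)·41.16·1.872^(2/3)·√0.0004801 = 85.62 m³/s.
Channel B: With bottom width b = 1.84 m and side slope z = 1.4: A = (b + zy)y = (1.84 + 1.4×2.87)×2.87 = 16.81 m²; P = b + 2y√(1+z²) = 1.84 + 2×2.87×1.72 = 11.72 m. Hydraulic radius R = A/P = 16.81/11.72 = 1.435 m. Q_B = (1/0.016)·16.81·1.435^(2/3)·√0.0004801 = 29.29 m³/s.
Q_A = 85.62 m³/s vs Q_B = 29.29 m³/s, so channel A carries more.

channel A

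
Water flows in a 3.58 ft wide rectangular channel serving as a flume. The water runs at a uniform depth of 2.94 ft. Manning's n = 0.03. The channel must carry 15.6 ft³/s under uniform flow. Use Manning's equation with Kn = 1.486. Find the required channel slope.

S = 0.000777

Flow area A = b·y = 3.58 × 2.94 = 10.53 ft². Wetted perimeter P = b + 2y = 3.58 + 2×2.94 = 9.46 ft.
Hydraulic radius R = A/P = 10.53/9.46 = 1.113 ft.
From Manning's equation, S = [nQ / (1.486 A R^(2/3))]² = [0.03 × 15.6 / (1.486 × 10.53 × 1.113^(2/3))]² = 0.000777.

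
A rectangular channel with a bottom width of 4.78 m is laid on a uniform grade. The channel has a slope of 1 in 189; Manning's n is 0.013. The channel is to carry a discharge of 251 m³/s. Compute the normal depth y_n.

y_n = 6.47 m

Manning's equation rearranged: A R^(2/3) = nQ / (1·√S) = 0.013 × 251 / (√0.005291) = 44.86.
Try y = 7.66 m: A R^(2/3) = 54.61 — too large.
Try y = 5.56 m: A R^(2/3) = 37.43 — too small.
Try y = 6.47 m: A R^(2/3) = 44.83 — close enough.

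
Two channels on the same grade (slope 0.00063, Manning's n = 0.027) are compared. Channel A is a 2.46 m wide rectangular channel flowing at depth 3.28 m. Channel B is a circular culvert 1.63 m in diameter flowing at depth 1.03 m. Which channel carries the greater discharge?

channel A

Channel A: Flow area A = b·y = 2.46 × 3.28 = 8.069 m². Wetted perimeter P = b + 2y = 2.46 + 2×3.28 = 9.02 m. Hydraulic radius R = A/P = 8.069/9.02 = 0.8945 m. Q_A = (1/0.027)·8.069·0.8945^(2/3)·√0.00063 = 6.964 m³/s.
Channel B: For a circular section of diameter D = 1.63 m at depth y = 1.03 m, the central angle is θ = 2 arccos(1 − 2y/D) = 3.676 rad. Then A = (D²/8)(θ − sin θ) = 1.39 m² and P = Dθ/2 = 2.996 m. Hydraulic radius R = A/P = 1.39/2.996 = 0.4639 m. Q_B = (1/0.027)·1.39·0.4639^(2/3)·√0.00063 = 0.7742 m³/s.
Q_A = 6.964 m³/s vs Q_B = 0.7742 m³/s, so channel A carries more.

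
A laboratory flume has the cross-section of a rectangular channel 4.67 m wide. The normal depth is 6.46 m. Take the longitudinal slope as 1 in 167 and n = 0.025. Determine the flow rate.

Q = 134 m³/s

Flow area A = b·y = 4.67 × 6.46 = 30.17 m². Wetted perimeter P = b + 2y = 4.67 + 2×6.46 = 17.59 m.
Hydraulic radius R = A/P = 30.17/17.59 = 1.715 m.
Manning's equation: Q = (1/n) A R^(2/3) S^(1/2) = (1/0.025) × 30.17 × 1.715^(2/3) × 0.005988^(1/2) = 134 m³/s.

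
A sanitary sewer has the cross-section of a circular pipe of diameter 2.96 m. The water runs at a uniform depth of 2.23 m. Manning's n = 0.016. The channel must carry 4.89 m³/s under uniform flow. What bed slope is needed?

For a circular section of diameter D = 2.96 m at depth y = 2.23 m, the central angle is θ = 2 arccos(1 − 2y/D) = 4.204 rad. Then A = (D²/8)(θ − sin θ) = 5.562 m² and P = Dθ/2 = 6.223 m.
Hydraulic radius R = A/P = 5.562/6.223 = 0.8938 m.
From Manning's equation, S = [nQ / (1 A R^(2/3))]² = [0.016 × 4.89 / (1 × 5.562 × 0.8938^(2/3))]² = 0.00023.

S = 0.00023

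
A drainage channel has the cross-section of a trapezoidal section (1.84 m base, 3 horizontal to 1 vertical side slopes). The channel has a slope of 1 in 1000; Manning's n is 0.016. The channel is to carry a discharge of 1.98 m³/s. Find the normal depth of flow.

Manning's equation rearranged: A R^(2/3) = nQ / (1·√S) = 0.016 × 1.98 / (√0.001) = 1.002.
Try y = 0.616 m: A R^(2/3) = 1.225 — too large.
Try y = 0.558 m: A R^(2/3) = 1.002 — close enough.

y_n = 0.558 m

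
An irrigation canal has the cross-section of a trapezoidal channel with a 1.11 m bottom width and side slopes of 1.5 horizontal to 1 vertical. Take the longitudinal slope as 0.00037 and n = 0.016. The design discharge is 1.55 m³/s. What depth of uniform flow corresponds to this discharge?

y_n = 0.862 m

Manning's equation rearranged: A R^(2/3) = nQ / (1·√S) = 0.016 × 1.55 / (√0.00037) = 1.289.
Trying y = 1.1 m: A R^(2/3) = 2.155 — too large.
Trying y = 0.771 m: A R^(2/3) = 1.025 — too small.
Trying y = 0.862 m: A R^(2/3) = 1.289 — matches.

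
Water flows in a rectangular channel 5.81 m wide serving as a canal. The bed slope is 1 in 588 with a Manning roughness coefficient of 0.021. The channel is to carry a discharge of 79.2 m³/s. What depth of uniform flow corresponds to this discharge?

Manning's equation rearranged: A R^(2/3) = nQ / (1·√S) = 0.021 × 79.2 / (√0.001701) = 40.33.
At y = 5.65 m: A R^(2/3) = 50.68 — too large.
At y = 4.04 m: A R^(2/3) = 33.3 — too small.
At y = 4.7 m: A R^(2/3) = 40.34 — close enough.

y_n = 4.7 m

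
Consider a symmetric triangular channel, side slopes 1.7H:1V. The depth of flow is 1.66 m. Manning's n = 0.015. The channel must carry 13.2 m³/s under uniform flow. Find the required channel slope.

S = 0.00279

For a triangular section with side slope z = 1.7: A = zy² = 1.7×1.66² = 4.685 m²; P = 2y√(1+z²) = 2×1.66×1.972 = 6.548 m.
Hydraulic radius R = A/P = 4.685/6.548 = 0.7154 m.
From Manning's equation, S = [nQ / (1 A R^(2/3))]² = [0.015 × 13.2 / (1 × 4.685 × 0.7154^(2/3))]² = 0.00279.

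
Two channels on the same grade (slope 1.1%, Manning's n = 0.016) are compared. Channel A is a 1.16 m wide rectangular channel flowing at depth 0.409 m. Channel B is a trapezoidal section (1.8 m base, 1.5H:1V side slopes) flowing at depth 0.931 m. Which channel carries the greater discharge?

Channel A: Flow area A = b·y = 1.16 × 0.409 = 0.4744 m². Wetted perimeter P = b + 2y = 1.16 + 2×0.409 = 1.978 m. Hydraulic radius R = A/P = 0.4744/1.978 = 0.2399 m. Q_A = (1/0.016)·0.4744·0.2399^(2/3)·√0.011 = 1.201 m³/s.
Channel B: With bottom width b = 1.8 m and side slope z = 1.5: A = (b + zy)y = (1.8 + 1.5×0.931)×0.931 = 2.976 m²; P = b + 2y√(1+z²) = 1.8 + 2×0.931×1.803 = 5.157 m. Hydraulic radius R = A/P = 2.976/5.157 = 0.5771 m. Q_B = (1/0.016)·2.976·0.5771^(2/3)·√0.011 = 13.52 m³/s.
Q_A = 1.201 m³/s vs Q_B = 13.52 m³/s, so channel B carries more.

channel B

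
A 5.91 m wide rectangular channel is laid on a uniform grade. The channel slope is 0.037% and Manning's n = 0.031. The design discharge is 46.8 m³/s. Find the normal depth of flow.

Manning's equation rearranged: A R^(2/3) = nQ / (1·√S) = 0.031 × 46.8 / (√0.00037) = 75.42.
At y = 6.62 m: A R^(2/3) = 62.99 — too small.
At y = 8.89 m: A R^(2/3) = 89.35 — too large.
At y = 7.7 m: A R^(2/3) = 75.46 — matches.

y_n = 7.7 m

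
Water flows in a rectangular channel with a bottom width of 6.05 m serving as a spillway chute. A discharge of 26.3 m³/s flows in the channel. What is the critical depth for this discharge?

For a rectangular channel, critical depth y_c = (q²/g)^(1/3) where q = Q/b = 26.3/6.05 = 4.347 m²/s.
So y_c = (4.347²/9.81)^(1/3) = 1.24 m.

y_c = 1.24 m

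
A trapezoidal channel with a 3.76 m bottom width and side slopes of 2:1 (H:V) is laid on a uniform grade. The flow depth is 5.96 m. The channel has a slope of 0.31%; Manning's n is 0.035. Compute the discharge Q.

Q = 314 m³/s

With bottom width b = 3.76 m and side slope z = 2: A = (b + zy)y = (3.76 + 2×5.96)×5.96 = 93.45 m²; P = b + 2y√(1+z²) = 3.76 + 2×5.96×2.236 = 30.41 m.
Hydraulic radius R = A/P = 93.45/30.41 = 3.073 m.
Manning's equation: Q = (1/n) A R^(2/3) S^(1/2) = (1/0.035) × 93.45 × 3.073^(2/3) × 0.0031^(1/2) = 314 m³/s.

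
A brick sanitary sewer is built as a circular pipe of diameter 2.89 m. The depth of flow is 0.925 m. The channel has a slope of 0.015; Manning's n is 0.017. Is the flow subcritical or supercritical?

supercritical

For a circular section of diameter D = 2.89 m at depth y = 0.925 m, the central angle is θ = 2 arccos(1 − 2y/D) = 2.405 rad. Then A = (D²/8)(θ − sin θ) = 1.81 m² and P = Dθ/2 = 3.476 m.
Hydraulic radius R = A/P = 1.81/3.476 = 0.5208 m.
V = (1/n) R^(2/3) √S = (1/0.017) × 0.5208^(2/3) × √0.015 = 4.663 m/s. Hydraulic depth D_h = A/T = 1.81/2.696 = 0.6713 m.
Froude number Fr = V/√(g·D_h) = 4.663/√(9.81×0.6713) = 1.82, which is greater than 1, so the flow is supercritical.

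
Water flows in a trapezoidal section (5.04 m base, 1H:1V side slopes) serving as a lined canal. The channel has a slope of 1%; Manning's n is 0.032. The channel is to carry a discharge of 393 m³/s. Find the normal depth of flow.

y_n = 5.73 m

Manning's equation rearranged: A R^(2/3) = nQ / (1·√S) = 0.032 × 393 / (√0.01) = 125.8.
Try y = 6.91 m: A R^(2/3) = 185.2 — high.
Try y = 4.93 m: A R^(2/3) = 92.68 — low.
Try y = 5.73 m: A R^(2/3) = 125.6 — ≈ 125.8.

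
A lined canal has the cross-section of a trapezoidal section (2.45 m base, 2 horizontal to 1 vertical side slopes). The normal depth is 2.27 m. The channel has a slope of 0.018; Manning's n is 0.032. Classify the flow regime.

With bottom width b = 2.45 m and side slope z = 2: A = (b + zy)y = (2.45 + 2×2.27)×2.27 = 15.87 m²; P = b + 2y√(1+z²) = 2.45 + 2×2.27×2.236 = 12.6 m.
Hydraulic radius R = A/P = 15.87/12.6 = 1.259 m.
V = (1/n) R^(2/3) √S = (1/0.032) × 1.259^(2/3) × √0.018 = 4.889 m/s. Hydraulic depth D_h = A/T = 15.87/11.53 = 1.376 m.
Froude number Fr = V/√(g·D_h) = 4.889/√(9.81×1.376) = 1.33, which is greater than 1, so the flow is supercritical.

supercritical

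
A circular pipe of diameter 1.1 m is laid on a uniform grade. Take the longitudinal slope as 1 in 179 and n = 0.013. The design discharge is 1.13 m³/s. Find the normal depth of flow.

Manning's equation rearranged: A R^(2/3) = nQ / (1·√S) = 0.013 × 1.13 / (√0.005587) = 0.1965.
At y = 0.482 m: A R^(2/3) = 0.1597 — short.
At y = 0.543 m: A R^(2/3) = 0.1966 — matches.

y_n = 0.543 m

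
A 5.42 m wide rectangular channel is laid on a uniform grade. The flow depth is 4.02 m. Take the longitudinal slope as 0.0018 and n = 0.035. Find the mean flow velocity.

V = 1.67 m/s

Flow area A = b·y = 5.42 × 4.02 = 21.79 m². Wetted perimeter P = b + 2y = 5.42 + 2×4.02 = 13.46 m.
Hydraulic radius R = A/P = 21.79/13.46 = 1.619 m.
From Manning's equation, V = (1/n) R^(2/3) S^(1/2) = (1/0.035) × 1.619^(2/3) × 0.0018^(1/2) = 1.67 m/s.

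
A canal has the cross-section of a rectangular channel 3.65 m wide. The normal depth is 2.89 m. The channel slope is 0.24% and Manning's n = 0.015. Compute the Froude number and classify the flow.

Flow area A = b·y = 3.65 × 2.89 = 10.55 m². Wetted perimeter P = b + 2y = 3.65 + 2×2.89 = 9.43 m.
Hydraulic radius R = A/P = 10.55/9.43 = 1.119 m.
V = (1/n) R^(2/3) √S = (1/0.015) × 1.119^(2/3) × √0.0024 = 3.519 m/s. Hydraulic depth D_h = A/T = 10.55/3.65 = 2.89 m.
Froude number Fr = V/√(g·D_h) = 3.519/√(9.81×2.89) = 0.661, which is less than 1, so the flow is subcritical.

subcritical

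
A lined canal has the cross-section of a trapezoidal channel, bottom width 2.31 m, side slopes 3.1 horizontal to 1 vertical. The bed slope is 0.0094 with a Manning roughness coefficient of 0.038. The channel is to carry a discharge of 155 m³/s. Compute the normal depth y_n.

Manning's equation rearranged: A R^(2/3) = nQ / (1·√S) = 0.038 × 155 / (√0.0094) = 60.75.
Trying y = 2.55 m: A R^(2/3) = 32.23 — short.
Trying y = 3.97 m: A R^(2/3) = 93.94 — over.
Trying y = 3.32 m: A R^(2/3) = 60.71 — ≈ 60.75.

y_n = 3.32 m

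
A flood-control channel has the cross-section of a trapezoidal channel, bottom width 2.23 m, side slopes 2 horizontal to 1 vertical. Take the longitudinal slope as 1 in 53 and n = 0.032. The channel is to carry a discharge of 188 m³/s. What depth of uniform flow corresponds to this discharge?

y_n = 3.37 m

Manning's equation rearranged: A R^(2/3) = nQ / (1·√S) = 0.032 × 188 / (√0.01887) = 43.8.
Try y = 4.1 m: A R^(2/3) = 69.67 — high.
Try y = 2.61 m: A R^(2/3) = 24.32 — low.
Try y = 3.37 m: A R^(2/3) = 43.85 — close enough.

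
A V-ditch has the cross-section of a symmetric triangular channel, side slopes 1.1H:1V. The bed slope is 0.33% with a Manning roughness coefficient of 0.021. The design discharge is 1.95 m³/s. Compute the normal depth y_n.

y_n = 1.09 m

Manning's equation rearranged: A R^(2/3) = nQ / (1·√S) = 0.021 × 1.95 / (√0.0033) = 0.7128.
At y = 1.26 m: A R^(2/3) = 1.05 — over.
At y = 1.09 m: A R^(2/3) = 0.7134 — matches.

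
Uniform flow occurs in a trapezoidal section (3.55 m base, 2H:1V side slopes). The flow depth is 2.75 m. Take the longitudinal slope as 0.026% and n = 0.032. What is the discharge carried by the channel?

With bottom width b = 3.55 m and side slope z = 2: A = (b + zy)y = (3.55 + 2×2.75)×2.75 = 24.89 m²; P = b + 2y√(1+z²) = 3.55 + 2×2.75×2.236 = 15.85 m.
Hydraulic radius R = A/P = 24.89/15.85 = 1.57 m.
Manning's equation: Q = (1/n) A R^(2/3) S^(1/2) = (1/0.032) × 24.89 × 1.57^(2/3) × 0.00026^(1/2) = 16.9 m³/s.

Q = 16.9 m³/s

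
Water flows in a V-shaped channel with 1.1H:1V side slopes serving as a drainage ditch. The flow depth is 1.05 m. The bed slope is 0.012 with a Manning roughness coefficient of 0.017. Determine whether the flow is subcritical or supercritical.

For a triangular section with side slope z = 1.1: A = zy² = 1.1×1.05² = 1.213 m²; P = 2y√(1+z²) = 2×1.05×1.487 = 3.122 m.
Hydraulic radius R = A/P = 1.213/3.122 = 0.3885 m.
V = (1/n) R^(2/3) √S = (1/0.017) × 0.3885^(2/3) × √0.012 = 3.431 m/s. Hydraulic depth D_h = A/T = 1.213/2.31 = 0.525 m.
Froude number Fr = V/√(g·D_h) = 3.431/√(9.81×0.525) = 1.51, which is greater than 1, so the flow is supercritical.

supercritical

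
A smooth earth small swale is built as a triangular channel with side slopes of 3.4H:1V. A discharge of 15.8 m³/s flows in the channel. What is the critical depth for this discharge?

y_c = 1.35 m

At critical depth, Q² T / (g A³) = 1, i.e. A³/T = Q²/g = 15.8²/9.81 = 25.45.
At y = 0.947 m: A³/T = 4.402 — too small.
At y = 1.57 m: A³/T = 55.13 — too large.
At y = 1.35 m: A³/T = 25.92 — close enough.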